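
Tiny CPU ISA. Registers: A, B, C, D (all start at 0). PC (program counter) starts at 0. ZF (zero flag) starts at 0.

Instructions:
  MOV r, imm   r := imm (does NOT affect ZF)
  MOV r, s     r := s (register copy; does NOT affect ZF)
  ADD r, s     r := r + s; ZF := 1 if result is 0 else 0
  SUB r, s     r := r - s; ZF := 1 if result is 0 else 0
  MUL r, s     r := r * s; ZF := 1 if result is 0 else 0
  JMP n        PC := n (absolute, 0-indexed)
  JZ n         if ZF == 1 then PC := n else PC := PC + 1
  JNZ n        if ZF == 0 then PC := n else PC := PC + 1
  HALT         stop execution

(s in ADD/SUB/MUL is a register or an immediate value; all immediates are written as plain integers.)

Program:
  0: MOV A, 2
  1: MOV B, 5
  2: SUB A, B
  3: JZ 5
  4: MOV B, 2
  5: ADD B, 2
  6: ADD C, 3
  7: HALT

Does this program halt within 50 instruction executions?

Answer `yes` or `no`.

Step 1: PC=0 exec 'MOV A, 2'. After: A=2 B=0 C=0 D=0 ZF=0 PC=1
Step 2: PC=1 exec 'MOV B, 5'. After: A=2 B=5 C=0 D=0 ZF=0 PC=2
Step 3: PC=2 exec 'SUB A, B'. After: A=-3 B=5 C=0 D=0 ZF=0 PC=3
Step 4: PC=3 exec 'JZ 5'. After: A=-3 B=5 C=0 D=0 ZF=0 PC=4
Step 5: PC=4 exec 'MOV B, 2'. After: A=-3 B=2 C=0 D=0 ZF=0 PC=5
Step 6: PC=5 exec 'ADD B, 2'. After: A=-3 B=4 C=0 D=0 ZF=0 PC=6
Step 7: PC=6 exec 'ADD C, 3'. After: A=-3 B=4 C=3 D=0 ZF=0 PC=7
Step 8: PC=7 exec 'HALT'. After: A=-3 B=4 C=3 D=0 ZF=0 PC=7 HALTED

Answer: yes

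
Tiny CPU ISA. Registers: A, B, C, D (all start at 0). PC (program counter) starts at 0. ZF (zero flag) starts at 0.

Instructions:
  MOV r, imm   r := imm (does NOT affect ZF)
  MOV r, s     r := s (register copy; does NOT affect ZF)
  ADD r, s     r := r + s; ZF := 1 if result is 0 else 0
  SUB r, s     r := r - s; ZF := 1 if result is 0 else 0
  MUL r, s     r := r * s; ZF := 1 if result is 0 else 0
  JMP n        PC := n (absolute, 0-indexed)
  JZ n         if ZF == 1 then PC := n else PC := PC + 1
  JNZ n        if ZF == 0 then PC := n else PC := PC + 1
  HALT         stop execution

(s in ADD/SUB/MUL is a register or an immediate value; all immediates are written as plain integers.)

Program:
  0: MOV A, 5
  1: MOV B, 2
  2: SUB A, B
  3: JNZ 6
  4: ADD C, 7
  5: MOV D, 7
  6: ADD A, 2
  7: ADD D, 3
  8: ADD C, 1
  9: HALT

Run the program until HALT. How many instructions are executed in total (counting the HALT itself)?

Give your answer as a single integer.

Answer: 8

Derivation:
Step 1: PC=0 exec 'MOV A, 5'. After: A=5 B=0 C=0 D=0 ZF=0 PC=1
Step 2: PC=1 exec 'MOV B, 2'. After: A=5 B=2 C=0 D=0 ZF=0 PC=2
Step 3: PC=2 exec 'SUB A, B'. After: A=3 B=2 C=0 D=0 ZF=0 PC=3
Step 4: PC=3 exec 'JNZ 6'. After: A=3 B=2 C=0 D=0 ZF=0 PC=6
Step 5: PC=6 exec 'ADD A, 2'. After: A=5 B=2 C=0 D=0 ZF=0 PC=7
Step 6: PC=7 exec 'ADD D, 3'. After: A=5 B=2 C=0 D=3 ZF=0 PC=8
Step 7: PC=8 exec 'ADD C, 1'. After: A=5 B=2 C=1 D=3 ZF=0 PC=9
Step 8: PC=9 exec 'HALT'. After: A=5 B=2 C=1 D=3 ZF=0 PC=9 HALTED
Total instructions executed: 8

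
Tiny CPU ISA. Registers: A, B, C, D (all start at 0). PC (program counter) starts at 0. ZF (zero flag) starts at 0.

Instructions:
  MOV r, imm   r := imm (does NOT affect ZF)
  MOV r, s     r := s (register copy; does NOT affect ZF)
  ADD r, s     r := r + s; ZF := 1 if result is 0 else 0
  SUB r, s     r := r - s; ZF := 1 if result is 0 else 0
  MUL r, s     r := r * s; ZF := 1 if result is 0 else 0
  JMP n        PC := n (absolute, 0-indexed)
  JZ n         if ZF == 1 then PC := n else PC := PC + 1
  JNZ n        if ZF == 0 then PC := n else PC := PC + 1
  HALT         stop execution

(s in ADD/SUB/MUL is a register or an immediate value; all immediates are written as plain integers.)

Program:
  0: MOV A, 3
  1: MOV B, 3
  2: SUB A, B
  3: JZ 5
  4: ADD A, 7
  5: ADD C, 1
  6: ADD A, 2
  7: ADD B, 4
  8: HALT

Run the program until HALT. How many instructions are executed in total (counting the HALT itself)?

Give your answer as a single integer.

Answer: 8

Derivation:
Step 1: PC=0 exec 'MOV A, 3'. After: A=3 B=0 C=0 D=0 ZF=0 PC=1
Step 2: PC=1 exec 'MOV B, 3'. After: A=3 B=3 C=0 D=0 ZF=0 PC=2
Step 3: PC=2 exec 'SUB A, B'. After: A=0 B=3 C=0 D=0 ZF=1 PC=3
Step 4: PC=3 exec 'JZ 5'. After: A=0 B=3 C=0 D=0 ZF=1 PC=5
Step 5: PC=5 exec 'ADD C, 1'. After: A=0 B=3 C=1 D=0 ZF=0 PC=6
Step 6: PC=6 exec 'ADD A, 2'. After: A=2 B=3 C=1 D=0 ZF=0 PC=7
Step 7: PC=7 exec 'ADD B, 4'. After: A=2 B=7 C=1 D=0 ZF=0 PC=8
Step 8: PC=8 exec 'HALT'. After: A=2 B=7 C=1 D=0 ZF=0 PC=8 HALTED
Total instructions executed: 8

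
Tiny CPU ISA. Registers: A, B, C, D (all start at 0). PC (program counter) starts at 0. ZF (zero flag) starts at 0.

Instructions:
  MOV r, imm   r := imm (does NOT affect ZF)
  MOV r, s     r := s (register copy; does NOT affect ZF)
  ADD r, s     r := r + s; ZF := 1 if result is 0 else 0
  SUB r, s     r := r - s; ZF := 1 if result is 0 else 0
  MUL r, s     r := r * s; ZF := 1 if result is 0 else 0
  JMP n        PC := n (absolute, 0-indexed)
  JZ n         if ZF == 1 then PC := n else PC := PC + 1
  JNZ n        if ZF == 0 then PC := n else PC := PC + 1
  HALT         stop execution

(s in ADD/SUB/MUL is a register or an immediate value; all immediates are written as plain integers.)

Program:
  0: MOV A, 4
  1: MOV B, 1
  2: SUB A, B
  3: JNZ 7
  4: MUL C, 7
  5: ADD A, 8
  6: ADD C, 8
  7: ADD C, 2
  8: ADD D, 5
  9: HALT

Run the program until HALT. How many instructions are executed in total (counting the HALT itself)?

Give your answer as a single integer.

Step 1: PC=0 exec 'MOV A, 4'. After: A=4 B=0 C=0 D=0 ZF=0 PC=1
Step 2: PC=1 exec 'MOV B, 1'. After: A=4 B=1 C=0 D=0 ZF=0 PC=2
Step 3: PC=2 exec 'SUB A, B'. After: A=3 B=1 C=0 D=0 ZF=0 PC=3
Step 4: PC=3 exec 'JNZ 7'. After: A=3 B=1 C=0 D=0 ZF=0 PC=7
Step 5: PC=7 exec 'ADD C, 2'. After: A=3 B=1 C=2 D=0 ZF=0 PC=8
Step 6: PC=8 exec 'ADD D, 5'. After: A=3 B=1 C=2 D=5 ZF=0 PC=9
Step 7: PC=9 exec 'HALT'. After: A=3 B=1 C=2 D=5 ZF=0 PC=9 HALTED
Total instructions executed: 7

Answer: 7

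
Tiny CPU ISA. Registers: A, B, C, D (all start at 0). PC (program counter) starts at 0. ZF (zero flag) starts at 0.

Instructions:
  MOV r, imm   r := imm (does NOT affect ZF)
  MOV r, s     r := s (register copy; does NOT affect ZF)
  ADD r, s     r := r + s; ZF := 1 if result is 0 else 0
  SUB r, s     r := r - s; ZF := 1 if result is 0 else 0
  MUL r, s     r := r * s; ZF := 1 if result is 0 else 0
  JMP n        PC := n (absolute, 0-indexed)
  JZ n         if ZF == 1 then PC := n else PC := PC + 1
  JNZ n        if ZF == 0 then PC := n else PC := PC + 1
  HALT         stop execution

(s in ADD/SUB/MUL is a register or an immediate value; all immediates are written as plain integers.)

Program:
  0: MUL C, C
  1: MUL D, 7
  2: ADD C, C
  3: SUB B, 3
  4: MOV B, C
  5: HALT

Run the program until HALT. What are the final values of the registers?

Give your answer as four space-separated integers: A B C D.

Answer: 0 0 0 0

Derivation:
Step 1: PC=0 exec 'MUL C, C'. After: A=0 B=0 C=0 D=0 ZF=1 PC=1
Step 2: PC=1 exec 'MUL D, 7'. After: A=0 B=0 C=0 D=0 ZF=1 PC=2
Step 3: PC=2 exec 'ADD C, C'. After: A=0 B=0 C=0 D=0 ZF=1 PC=3
Step 4: PC=3 exec 'SUB B, 3'. After: A=0 B=-3 C=0 D=0 ZF=0 PC=4
Step 5: PC=4 exec 'MOV B, C'. After: A=0 B=0 C=0 D=0 ZF=0 PC=5
Step 6: PC=5 exec 'HALT'. After: A=0 B=0 C=0 D=0 ZF=0 PC=5 HALTED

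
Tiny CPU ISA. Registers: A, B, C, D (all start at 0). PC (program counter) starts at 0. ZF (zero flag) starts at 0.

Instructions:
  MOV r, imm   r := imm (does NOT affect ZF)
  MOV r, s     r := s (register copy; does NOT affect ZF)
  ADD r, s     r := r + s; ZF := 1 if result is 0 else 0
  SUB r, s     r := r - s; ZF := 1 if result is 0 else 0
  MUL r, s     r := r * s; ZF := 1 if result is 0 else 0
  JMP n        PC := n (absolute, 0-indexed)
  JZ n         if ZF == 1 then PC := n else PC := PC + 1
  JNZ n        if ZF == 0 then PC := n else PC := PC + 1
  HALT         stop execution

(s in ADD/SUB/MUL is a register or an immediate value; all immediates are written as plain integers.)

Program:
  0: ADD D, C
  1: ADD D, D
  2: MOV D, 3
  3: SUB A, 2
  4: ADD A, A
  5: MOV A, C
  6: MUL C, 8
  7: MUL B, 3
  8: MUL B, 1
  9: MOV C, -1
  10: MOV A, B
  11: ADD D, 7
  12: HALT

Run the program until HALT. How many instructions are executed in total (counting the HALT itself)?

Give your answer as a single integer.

Step 1: PC=0 exec 'ADD D, C'. After: A=0 B=0 C=0 D=0 ZF=1 PC=1
Step 2: PC=1 exec 'ADD D, D'. After: A=0 B=0 C=0 D=0 ZF=1 PC=2
Step 3: PC=2 exec 'MOV D, 3'. After: A=0 B=0 C=0 D=3 ZF=1 PC=3
Step 4: PC=3 exec 'SUB A, 2'. After: A=-2 B=0 C=0 D=3 ZF=0 PC=4
Step 5: PC=4 exec 'ADD A, A'. After: A=-4 B=0 C=0 D=3 ZF=0 PC=5
Step 6: PC=5 exec 'MOV A, C'. After: A=0 B=0 C=0 D=3 ZF=0 PC=6
Step 7: PC=6 exec 'MUL C, 8'. After: A=0 B=0 C=0 D=3 ZF=1 PC=7
Step 8: PC=7 exec 'MUL B, 3'. After: A=0 B=0 C=0 D=3 ZF=1 PC=8
Step 9: PC=8 exec 'MUL B, 1'. After: A=0 B=0 C=0 D=3 ZF=1 PC=9
Step 10: PC=9 exec 'MOV C, -1'. After: A=0 B=0 C=-1 D=3 ZF=1 PC=10
Step 11: PC=10 exec 'MOV A, B'. After: A=0 B=0 C=-1 D=3 ZF=1 PC=11
Step 12: PC=11 exec 'ADD D, 7'. After: A=0 B=0 C=-1 D=10 ZF=0 PC=12
Step 13: PC=12 exec 'HALT'. After: A=0 B=0 C=-1 D=10 ZF=0 PC=12 HALTED
Total instructions executed: 13

Answer: 13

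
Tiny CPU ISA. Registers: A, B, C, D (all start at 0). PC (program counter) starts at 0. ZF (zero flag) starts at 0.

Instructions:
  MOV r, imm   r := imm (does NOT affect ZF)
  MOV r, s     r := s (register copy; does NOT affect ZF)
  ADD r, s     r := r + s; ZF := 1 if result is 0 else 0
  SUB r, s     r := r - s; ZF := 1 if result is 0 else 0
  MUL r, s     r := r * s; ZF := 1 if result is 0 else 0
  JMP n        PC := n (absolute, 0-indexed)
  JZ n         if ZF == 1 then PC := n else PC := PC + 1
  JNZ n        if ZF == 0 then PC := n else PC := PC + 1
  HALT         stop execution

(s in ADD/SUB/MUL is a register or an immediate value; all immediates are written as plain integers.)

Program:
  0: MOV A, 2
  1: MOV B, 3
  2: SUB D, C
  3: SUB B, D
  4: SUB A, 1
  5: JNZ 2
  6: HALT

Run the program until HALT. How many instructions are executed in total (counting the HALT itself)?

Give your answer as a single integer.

Answer: 11

Derivation:
Step 1: PC=0 exec 'MOV A, 2'. After: A=2 B=0 C=0 D=0 ZF=0 PC=1
Step 2: PC=1 exec 'MOV B, 3'. After: A=2 B=3 C=0 D=0 ZF=0 PC=2
Step 3: PC=2 exec 'SUB D, C'. After: A=2 B=3 C=0 D=0 ZF=1 PC=3
Step 4: PC=3 exec 'SUB B, D'. After: A=2 B=3 C=0 D=0 ZF=0 PC=4
Step 5: PC=4 exec 'SUB A, 1'. After: A=1 B=3 C=0 D=0 ZF=0 PC=5
Step 6: PC=5 exec 'JNZ 2'. After: A=1 B=3 C=0 D=0 ZF=0 PC=2
Step 7: PC=2 exec 'SUB D, C'. After: A=1 B=3 C=0 D=0 ZF=1 PC=3
Step 8: PC=3 exec 'SUB B, D'. After: A=1 B=3 C=0 D=0 ZF=0 PC=4
Step 9: PC=4 exec 'SUB A, 1'. After: A=0 B=3 C=0 D=0 ZF=1 PC=5
Step 10: PC=5 exec 'JNZ 2'. After: A=0 B=3 C=0 D=0 ZF=1 PC=6
Step 11: PC=6 exec 'HALT'. After: A=0 B=3 C=0 D=0 ZF=1 PC=6 HALTED
Total instructions executed: 11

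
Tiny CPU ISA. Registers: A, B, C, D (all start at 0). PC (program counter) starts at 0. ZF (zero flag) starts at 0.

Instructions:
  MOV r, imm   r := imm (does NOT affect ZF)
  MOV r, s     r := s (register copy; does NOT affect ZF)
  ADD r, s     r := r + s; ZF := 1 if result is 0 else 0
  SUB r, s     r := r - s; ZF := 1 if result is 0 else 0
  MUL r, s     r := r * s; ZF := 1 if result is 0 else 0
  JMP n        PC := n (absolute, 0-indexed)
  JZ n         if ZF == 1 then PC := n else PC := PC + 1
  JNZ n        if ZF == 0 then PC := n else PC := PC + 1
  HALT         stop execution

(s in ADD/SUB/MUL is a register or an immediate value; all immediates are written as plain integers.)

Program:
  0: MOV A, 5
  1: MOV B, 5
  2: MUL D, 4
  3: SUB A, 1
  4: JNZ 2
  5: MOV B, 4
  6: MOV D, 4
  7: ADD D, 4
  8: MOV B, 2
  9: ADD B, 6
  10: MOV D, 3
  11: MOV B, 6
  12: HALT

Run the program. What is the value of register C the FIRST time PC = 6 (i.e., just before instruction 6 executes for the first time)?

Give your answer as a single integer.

Step 1: PC=0 exec 'MOV A, 5'. After: A=5 B=0 C=0 D=0 ZF=0 PC=1
Step 2: PC=1 exec 'MOV B, 5'. After: A=5 B=5 C=0 D=0 ZF=0 PC=2
Step 3: PC=2 exec 'MUL D, 4'. After: A=5 B=5 C=0 D=0 ZF=1 PC=3
Step 4: PC=3 exec 'SUB A, 1'. After: A=4 B=5 C=0 D=0 ZF=0 PC=4
Step 5: PC=4 exec 'JNZ 2'. After: A=4 B=5 C=0 D=0 ZF=0 PC=2
Step 6: PC=2 exec 'MUL D, 4'. After: A=4 B=5 C=0 D=0 ZF=1 PC=3
Step 7: PC=3 exec 'SUB A, 1'. After: A=3 B=5 C=0 D=0 ZF=0 PC=4
Step 8: PC=4 exec 'JNZ 2'. After: A=3 B=5 C=0 D=0 ZF=0 PC=2
Step 9: PC=2 exec 'MUL D, 4'. After: A=3 B=5 C=0 D=0 ZF=1 PC=3
Step 10: PC=3 exec 'SUB A, 1'. After: A=2 B=5 C=0 D=0 ZF=0 PC=4
Step 11: PC=4 exec 'JNZ 2'. After: A=2 B=5 C=0 D=0 ZF=0 PC=2
Step 12: PC=2 exec 'MUL D, 4'. After: A=2 B=5 C=0 D=0 ZF=1 PC=3
Step 13: PC=3 exec 'SUB A, 1'. After: A=1 B=5 C=0 D=0 ZF=0 PC=4
Step 14: PC=4 exec 'JNZ 2'. After: A=1 B=5 C=0 D=0 ZF=0 PC=2
Step 15: PC=2 exec 'MUL D, 4'. After: A=1 B=5 C=0 D=0 ZF=1 PC=3
Step 16: PC=3 exec 'SUB A, 1'. After: A=0 B=5 C=0 D=0 ZF=1 PC=4
Step 17: PC=4 exec 'JNZ 2'. After: A=0 B=5 C=0 D=0 ZF=1 PC=5
Step 18: PC=5 exec 'MOV B, 4'. After: A=0 B=4 C=0 D=0 ZF=1 PC=6
First time PC=6: C=0

0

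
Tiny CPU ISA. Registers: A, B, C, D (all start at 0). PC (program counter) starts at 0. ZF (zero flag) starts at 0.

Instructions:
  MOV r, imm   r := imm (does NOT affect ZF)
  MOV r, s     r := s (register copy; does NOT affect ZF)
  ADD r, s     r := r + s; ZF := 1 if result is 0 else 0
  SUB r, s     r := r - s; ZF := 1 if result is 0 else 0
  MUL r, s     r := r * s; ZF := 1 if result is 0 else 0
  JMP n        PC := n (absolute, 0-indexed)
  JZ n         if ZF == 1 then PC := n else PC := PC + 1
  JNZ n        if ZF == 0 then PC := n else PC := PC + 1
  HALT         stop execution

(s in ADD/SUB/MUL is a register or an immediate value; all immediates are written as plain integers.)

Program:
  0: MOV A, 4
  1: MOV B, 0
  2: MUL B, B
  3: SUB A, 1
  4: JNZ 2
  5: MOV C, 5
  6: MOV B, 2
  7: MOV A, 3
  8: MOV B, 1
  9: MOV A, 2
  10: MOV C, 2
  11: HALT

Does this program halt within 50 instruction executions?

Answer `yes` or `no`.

Answer: yes

Derivation:
Step 1: PC=0 exec 'MOV A, 4'. After: A=4 B=0 C=0 D=0 ZF=0 PC=1
Step 2: PC=1 exec 'MOV B, 0'. After: A=4 B=0 C=0 D=0 ZF=0 PC=2
Step 3: PC=2 exec 'MUL B, B'. After: A=4 B=0 C=0 D=0 ZF=1 PC=3
Step 4: PC=3 exec 'SUB A, 1'. After: A=3 B=0 C=0 D=0 ZF=0 PC=4
Step 5: PC=4 exec 'JNZ 2'. After: A=3 B=0 C=0 D=0 ZF=0 PC=2
Step 6: PC=2 exec 'MUL B, B'. After: A=3 B=0 C=0 D=0 ZF=1 PC=3
Step 7: PC=3 exec 'SUB A, 1'. After: A=2 B=0 C=0 D=0 ZF=0 PC=4
Step 8: PC=4 exec 'JNZ 2'. After: A=2 B=0 C=0 D=0 ZF=0 PC=2
Step 9: PC=2 exec 'MUL B, B'. After: A=2 B=0 C=0 D=0 ZF=1 PC=3
Step 10: PC=3 exec 'SUB A, 1'. After: A=1 B=0 C=0 D=0 ZF=0 PC=4
Step 11: PC=4 exec 'JNZ 2'. After: A=1 B=0 C=0 D=0 ZF=0 PC=2
Step 12: PC=2 exec 'MUL B, B'. After: A=1 B=0 C=0 D=0 ZF=1 PC=3
Step 13: PC=3 exec 'SUB A, 1'. After: A=0 B=0 C=0 D=0 ZF=1 PC=4
Step 14: PC=4 exec 'JNZ 2'. After: A=0 B=0 C=0 D=0 ZF=1 PC=5
Step 15: PC=5 exec 'MOV C, 5'. After: A=0 B=0 C=5 D=0 ZF=1 PC=6
Step 16: PC=6 exec 'MOV B, 2'. After: A=0 B=2 C=5 D=0 ZF=1 PC=7
Step 17: PC=7 exec 'MOV A, 3'. After: A=3 B=2 C=5 D=0 ZF=1 PC=8
Step 18: PC=8 exec 'MOV B, 1'. After: A=3 B=1 C=5 D=0 ZF=1 PC=9
Step 19: PC=9 exec 'MOV A, 2'. After: A=2 B=1 C=5 D=0 ZF=1 PC=10
Step 20: PC=10 exec 'MOV C, 2'. After: A=2 B=1 C=2 D=0 ZF=1 PC=11
Step 21: PC=11 exec 'HALT'. After: A=2 B=1 C=2 D=0 ZF=1 PC=11 HALTED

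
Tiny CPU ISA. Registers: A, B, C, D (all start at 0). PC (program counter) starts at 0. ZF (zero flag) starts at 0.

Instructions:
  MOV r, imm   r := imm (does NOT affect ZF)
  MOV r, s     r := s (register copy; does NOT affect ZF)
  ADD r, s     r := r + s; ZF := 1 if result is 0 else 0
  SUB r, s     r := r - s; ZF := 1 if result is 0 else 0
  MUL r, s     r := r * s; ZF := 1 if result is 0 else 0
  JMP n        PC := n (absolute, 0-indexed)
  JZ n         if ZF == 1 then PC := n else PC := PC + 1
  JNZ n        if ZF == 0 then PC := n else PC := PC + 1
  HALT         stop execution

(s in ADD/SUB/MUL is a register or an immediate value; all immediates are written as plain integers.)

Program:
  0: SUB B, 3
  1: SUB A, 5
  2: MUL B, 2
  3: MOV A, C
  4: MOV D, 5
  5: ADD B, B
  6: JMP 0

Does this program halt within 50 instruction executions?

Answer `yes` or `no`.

Step 1: PC=0 exec 'SUB B, 3'. After: A=0 B=-3 C=0 D=0 ZF=0 PC=1
Step 2: PC=1 exec 'SUB A, 5'. After: A=-5 B=-3 C=0 D=0 ZF=0 PC=2
Step 3: PC=2 exec 'MUL B, 2'. After: A=-5 B=-6 C=0 D=0 ZF=0 PC=3
Step 4: PC=3 exec 'MOV A, C'. After: A=0 B=-6 C=0 D=0 ZF=0 PC=4
Step 5: PC=4 exec 'MOV D, 5'. After: A=0 B=-6 C=0 D=5 ZF=0 PC=5
Step 6: PC=5 exec 'ADD B, B'. After: A=0 B=-12 C=0 D=5 ZF=0 PC=6
Step 7: PC=6 exec 'JMP 0'. After: A=0 B=-12 C=0 D=5 ZF=0 PC=0
Step 8: PC=0 exec 'SUB B, 3'. After: A=0 B=-15 C=0 D=5 ZF=0 PC=1
Step 9: PC=1 exec 'SUB A, 5'. After: A=-5 B=-15 C=0 D=5 ZF=0 PC=2
Step 10: PC=2 exec 'MUL B, 2'. After: A=-5 B=-30 C=0 D=5 ZF=0 PC=3
Step 11: PC=3 exec 'MOV A, C'. After: A=0 B=-30 C=0 D=5 ZF=0 PC=4
Step 12: PC=4 exec 'MOV D, 5'. After: A=0 B=-30 C=0 D=5 ZF=0 PC=5
Step 13: PC=5 exec 'ADD B, B'. After: A=0 B=-60 C=0 D=5 ZF=0 PC=6
Step 14: PC=6 exec 'JMP 0'. After: A=0 B=-60 C=0 D=5 ZF=0 PC=0
Step 15: PC=0 exec 'SUB B, 3'. After: A=0 B=-63 C=0 D=5 ZF=0 PC=1
After 50 steps: not halted. PC revisits the same instructions with no path to HALT; will never halt.

Answer: no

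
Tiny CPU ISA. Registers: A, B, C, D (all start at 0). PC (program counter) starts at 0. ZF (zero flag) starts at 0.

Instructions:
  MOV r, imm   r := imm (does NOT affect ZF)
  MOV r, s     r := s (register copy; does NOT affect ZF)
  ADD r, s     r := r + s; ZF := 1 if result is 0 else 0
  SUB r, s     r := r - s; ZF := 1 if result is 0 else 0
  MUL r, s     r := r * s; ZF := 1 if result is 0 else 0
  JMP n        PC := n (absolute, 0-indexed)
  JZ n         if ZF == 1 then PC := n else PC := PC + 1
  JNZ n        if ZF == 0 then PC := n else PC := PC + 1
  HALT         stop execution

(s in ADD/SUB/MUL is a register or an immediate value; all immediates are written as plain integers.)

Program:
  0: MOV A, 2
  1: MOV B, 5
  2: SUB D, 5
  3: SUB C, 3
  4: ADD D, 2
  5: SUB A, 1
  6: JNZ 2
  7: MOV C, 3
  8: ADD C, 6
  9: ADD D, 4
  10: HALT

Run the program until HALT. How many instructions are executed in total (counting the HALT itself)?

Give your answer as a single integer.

Step 1: PC=0 exec 'MOV A, 2'. After: A=2 B=0 C=0 D=0 ZF=0 PC=1
Step 2: PC=1 exec 'MOV B, 5'. After: A=2 B=5 C=0 D=0 ZF=0 PC=2
Step 3: PC=2 exec 'SUB D, 5'. After: A=2 B=5 C=0 D=-5 ZF=0 PC=3
Step 4: PC=3 exec 'SUB C, 3'. After: A=2 B=5 C=-3 D=-5 ZF=0 PC=4
Step 5: PC=4 exec 'ADD D, 2'. After: A=2 B=5 C=-3 D=-3 ZF=0 PC=5
Step 6: PC=5 exec 'SUB A, 1'. After: A=1 B=5 C=-3 D=-3 ZF=0 PC=6
Step 7: PC=6 exec 'JNZ 2'. After: A=1 B=5 C=-3 D=-3 ZF=0 PC=2
Step 8: PC=2 exec 'SUB D, 5'. After: A=1 B=5 C=-3 D=-8 ZF=0 PC=3
Step 9: PC=3 exec 'SUB C, 3'. After: A=1 B=5 C=-6 D=-8 ZF=0 PC=4
Step 10: PC=4 exec 'ADD D, 2'. After: A=1 B=5 C=-6 D=-6 ZF=0 PC=5
Step 11: PC=5 exec 'SUB A, 1'. After: A=0 B=5 C=-6 D=-6 ZF=1 PC=6
Step 12: PC=6 exec 'JNZ 2'. After: A=0 B=5 C=-6 D=-6 ZF=1 PC=7
Step 13: PC=7 exec 'MOV C, 3'. After: A=0 B=5 C=3 D=-6 ZF=1 PC=8
Step 14: PC=8 exec 'ADD C, 6'. After: A=0 B=5 C=9 D=-6 ZF=0 PC=9
Step 15: PC=9 exec 'ADD D, 4'. After: A=0 B=5 C=9 D=-2 ZF=0 PC=10
Step 16: PC=10 exec 'HALT'. After: A=0 B=5 C=9 D=-2 ZF=0 PC=10 HALTED
Total instructions executed: 16

Answer: 16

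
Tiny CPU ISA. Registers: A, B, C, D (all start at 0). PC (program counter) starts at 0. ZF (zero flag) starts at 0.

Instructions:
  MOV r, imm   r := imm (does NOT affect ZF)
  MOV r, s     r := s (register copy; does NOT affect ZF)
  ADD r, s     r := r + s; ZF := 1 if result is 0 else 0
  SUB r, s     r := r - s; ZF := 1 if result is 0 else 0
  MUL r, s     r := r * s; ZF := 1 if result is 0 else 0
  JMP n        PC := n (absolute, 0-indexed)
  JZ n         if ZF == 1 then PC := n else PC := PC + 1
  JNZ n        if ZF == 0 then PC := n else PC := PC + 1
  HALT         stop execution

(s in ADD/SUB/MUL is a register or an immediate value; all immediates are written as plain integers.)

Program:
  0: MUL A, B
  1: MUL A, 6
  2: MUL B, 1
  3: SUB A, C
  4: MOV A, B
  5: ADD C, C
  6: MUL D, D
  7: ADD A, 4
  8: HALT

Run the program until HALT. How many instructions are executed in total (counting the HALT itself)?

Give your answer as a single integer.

Step 1: PC=0 exec 'MUL A, B'. After: A=0 B=0 C=0 D=0 ZF=1 PC=1
Step 2: PC=1 exec 'MUL A, 6'. After: A=0 B=0 C=0 D=0 ZF=1 PC=2
Step 3: PC=2 exec 'MUL B, 1'. After: A=0 B=0 C=0 D=0 ZF=1 PC=3
Step 4: PC=3 exec 'SUB A, C'. After: A=0 B=0 C=0 D=0 ZF=1 PC=4
Step 5: PC=4 exec 'MOV A, B'. After: A=0 B=0 C=0 D=0 ZF=1 PC=5
Step 6: PC=5 exec 'ADD C, C'. After: A=0 B=0 C=0 D=0 ZF=1 PC=6
Step 7: PC=6 exec 'MUL D, D'. After: A=0 B=0 C=0 D=0 ZF=1 PC=7
Step 8: PC=7 exec 'ADD A, 4'. After: A=4 B=0 C=0 D=0 ZF=0 PC=8
Step 9: PC=8 exec 'HALT'. After: A=4 B=0 C=0 D=0 ZF=0 PC=8 HALTED
Total instructions executed: 9

Answer: 9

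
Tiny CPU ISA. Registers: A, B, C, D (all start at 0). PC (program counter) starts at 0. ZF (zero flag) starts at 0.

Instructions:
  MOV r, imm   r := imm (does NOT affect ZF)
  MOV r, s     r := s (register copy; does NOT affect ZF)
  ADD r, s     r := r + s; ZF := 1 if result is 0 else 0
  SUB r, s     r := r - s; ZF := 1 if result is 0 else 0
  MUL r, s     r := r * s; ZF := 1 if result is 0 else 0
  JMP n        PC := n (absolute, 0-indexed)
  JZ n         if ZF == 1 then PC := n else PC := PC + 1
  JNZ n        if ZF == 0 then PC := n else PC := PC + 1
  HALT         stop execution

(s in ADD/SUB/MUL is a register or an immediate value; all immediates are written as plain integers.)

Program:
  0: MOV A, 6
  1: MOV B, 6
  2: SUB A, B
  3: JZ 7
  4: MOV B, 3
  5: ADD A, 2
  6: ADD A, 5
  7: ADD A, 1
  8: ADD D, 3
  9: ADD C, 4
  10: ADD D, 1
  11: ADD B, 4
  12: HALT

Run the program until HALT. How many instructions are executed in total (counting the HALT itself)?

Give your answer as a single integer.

Answer: 10

Derivation:
Step 1: PC=0 exec 'MOV A, 6'. After: A=6 B=0 C=0 D=0 ZF=0 PC=1
Step 2: PC=1 exec 'MOV B, 6'. After: A=6 B=6 C=0 D=0 ZF=0 PC=2
Step 3: PC=2 exec 'SUB A, B'. After: A=0 B=6 C=0 D=0 ZF=1 PC=3
Step 4: PC=3 exec 'JZ 7'. After: A=0 B=6 C=0 D=0 ZF=1 PC=7
Step 5: PC=7 exec 'ADD A, 1'. After: A=1 B=6 C=0 D=0 ZF=0 PC=8
Step 6: PC=8 exec 'ADD D, 3'. After: A=1 B=6 C=0 D=3 ZF=0 PC=9
Step 7: PC=9 exec 'ADD C, 4'. After: A=1 B=6 C=4 D=3 ZF=0 PC=10
Step 8: PC=10 exec 'ADD D, 1'. After: A=1 B=6 C=4 D=4 ZF=0 PC=11
Step 9: PC=11 exec 'ADD B, 4'. After: A=1 B=10 C=4 D=4 ZF=0 PC=12
Step 10: PC=12 exec 'HALT'. After: A=1 B=10 C=4 D=4 ZF=0 PC=12 HALTED
Total instructions executed: 10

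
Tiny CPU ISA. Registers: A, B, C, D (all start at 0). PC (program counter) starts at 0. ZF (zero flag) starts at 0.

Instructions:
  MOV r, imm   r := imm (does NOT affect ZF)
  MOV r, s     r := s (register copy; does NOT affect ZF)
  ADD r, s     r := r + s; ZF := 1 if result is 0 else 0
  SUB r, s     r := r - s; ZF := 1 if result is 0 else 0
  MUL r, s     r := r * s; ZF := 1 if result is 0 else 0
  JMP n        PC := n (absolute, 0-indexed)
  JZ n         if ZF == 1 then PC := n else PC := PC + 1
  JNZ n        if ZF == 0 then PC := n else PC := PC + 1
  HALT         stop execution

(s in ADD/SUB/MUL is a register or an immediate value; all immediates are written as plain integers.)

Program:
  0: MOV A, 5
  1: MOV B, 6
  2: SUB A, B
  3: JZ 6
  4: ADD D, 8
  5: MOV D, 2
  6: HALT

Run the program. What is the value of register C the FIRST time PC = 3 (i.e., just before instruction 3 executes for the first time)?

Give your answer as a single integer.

Step 1: PC=0 exec 'MOV A, 5'. After: A=5 B=0 C=0 D=0 ZF=0 PC=1
Step 2: PC=1 exec 'MOV B, 6'. After: A=5 B=6 C=0 D=0 ZF=0 PC=2
Step 3: PC=2 exec 'SUB A, B'. After: A=-1 B=6 C=0 D=0 ZF=0 PC=3
First time PC=3: C=0

0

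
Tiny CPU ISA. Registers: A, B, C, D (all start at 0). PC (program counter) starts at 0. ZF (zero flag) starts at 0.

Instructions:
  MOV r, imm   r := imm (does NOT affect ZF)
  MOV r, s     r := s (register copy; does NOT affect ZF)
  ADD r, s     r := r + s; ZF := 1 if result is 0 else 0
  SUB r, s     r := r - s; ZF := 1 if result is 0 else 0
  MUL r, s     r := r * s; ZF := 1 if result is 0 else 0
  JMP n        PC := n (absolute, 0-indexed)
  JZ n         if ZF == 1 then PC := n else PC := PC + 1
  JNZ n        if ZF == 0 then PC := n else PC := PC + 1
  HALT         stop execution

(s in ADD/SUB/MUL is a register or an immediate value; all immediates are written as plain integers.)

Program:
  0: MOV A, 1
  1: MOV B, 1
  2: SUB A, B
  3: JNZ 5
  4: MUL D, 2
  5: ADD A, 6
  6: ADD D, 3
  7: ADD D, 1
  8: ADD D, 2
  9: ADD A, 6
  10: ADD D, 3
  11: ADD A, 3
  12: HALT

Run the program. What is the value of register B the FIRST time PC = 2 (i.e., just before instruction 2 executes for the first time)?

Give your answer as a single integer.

Step 1: PC=0 exec 'MOV A, 1'. After: A=1 B=0 C=0 D=0 ZF=0 PC=1
Step 2: PC=1 exec 'MOV B, 1'. After: A=1 B=1 C=0 D=0 ZF=0 PC=2
First time PC=2: B=1

1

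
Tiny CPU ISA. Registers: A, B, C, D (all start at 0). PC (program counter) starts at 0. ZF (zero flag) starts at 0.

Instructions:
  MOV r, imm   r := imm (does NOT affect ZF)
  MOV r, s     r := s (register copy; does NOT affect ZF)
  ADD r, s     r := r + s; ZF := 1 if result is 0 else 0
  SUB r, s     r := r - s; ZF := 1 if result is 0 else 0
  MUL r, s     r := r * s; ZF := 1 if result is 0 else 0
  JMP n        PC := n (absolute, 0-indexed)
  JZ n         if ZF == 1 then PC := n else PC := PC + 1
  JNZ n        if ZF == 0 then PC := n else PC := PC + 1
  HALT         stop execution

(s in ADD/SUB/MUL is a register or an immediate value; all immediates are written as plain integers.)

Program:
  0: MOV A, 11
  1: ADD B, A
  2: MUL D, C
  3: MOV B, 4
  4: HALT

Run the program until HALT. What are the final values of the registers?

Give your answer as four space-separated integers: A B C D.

Answer: 11 4 0 0

Derivation:
Step 1: PC=0 exec 'MOV A, 11'. After: A=11 B=0 C=0 D=0 ZF=0 PC=1
Step 2: PC=1 exec 'ADD B, A'. After: A=11 B=11 C=0 D=0 ZF=0 PC=2
Step 3: PC=2 exec 'MUL D, C'. After: A=11 B=11 C=0 D=0 ZF=1 PC=3
Step 4: PC=3 exec 'MOV B, 4'. After: A=11 B=4 C=0 D=0 ZF=1 PC=4
Step 5: PC=4 exec 'HALT'. After: A=11 B=4 C=0 D=0 ZF=1 PC=4 HALTED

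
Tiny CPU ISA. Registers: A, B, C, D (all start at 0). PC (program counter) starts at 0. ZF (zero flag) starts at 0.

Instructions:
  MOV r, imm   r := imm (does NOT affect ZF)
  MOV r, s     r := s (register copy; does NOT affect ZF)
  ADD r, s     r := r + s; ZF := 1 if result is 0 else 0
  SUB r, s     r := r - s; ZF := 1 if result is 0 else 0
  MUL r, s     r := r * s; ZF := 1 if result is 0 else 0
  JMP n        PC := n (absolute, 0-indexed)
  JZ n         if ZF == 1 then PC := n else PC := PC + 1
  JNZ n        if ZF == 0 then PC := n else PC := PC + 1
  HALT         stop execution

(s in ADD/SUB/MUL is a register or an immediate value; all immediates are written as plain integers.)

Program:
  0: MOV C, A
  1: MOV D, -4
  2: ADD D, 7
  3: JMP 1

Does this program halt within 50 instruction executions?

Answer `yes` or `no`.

Step 1: PC=0 exec 'MOV C, A'. After: A=0 B=0 C=0 D=0 ZF=0 PC=1
Step 2: PC=1 exec 'MOV D, -4'. After: A=0 B=0 C=0 D=-4 ZF=0 PC=2
Step 3: PC=2 exec 'ADD D, 7'. After: A=0 B=0 C=0 D=3 ZF=0 PC=3
Step 4: PC=3 exec 'JMP 1'. After: A=0 B=0 C=0 D=3 ZF=0 PC=1
Step 5: PC=1 exec 'MOV D, -4'. After: A=0 B=0 C=0 D=-4 ZF=0 PC=2
State after step 5 equals state after step 2: the program is in a cycle of length 3 and will never halt.

Answer: no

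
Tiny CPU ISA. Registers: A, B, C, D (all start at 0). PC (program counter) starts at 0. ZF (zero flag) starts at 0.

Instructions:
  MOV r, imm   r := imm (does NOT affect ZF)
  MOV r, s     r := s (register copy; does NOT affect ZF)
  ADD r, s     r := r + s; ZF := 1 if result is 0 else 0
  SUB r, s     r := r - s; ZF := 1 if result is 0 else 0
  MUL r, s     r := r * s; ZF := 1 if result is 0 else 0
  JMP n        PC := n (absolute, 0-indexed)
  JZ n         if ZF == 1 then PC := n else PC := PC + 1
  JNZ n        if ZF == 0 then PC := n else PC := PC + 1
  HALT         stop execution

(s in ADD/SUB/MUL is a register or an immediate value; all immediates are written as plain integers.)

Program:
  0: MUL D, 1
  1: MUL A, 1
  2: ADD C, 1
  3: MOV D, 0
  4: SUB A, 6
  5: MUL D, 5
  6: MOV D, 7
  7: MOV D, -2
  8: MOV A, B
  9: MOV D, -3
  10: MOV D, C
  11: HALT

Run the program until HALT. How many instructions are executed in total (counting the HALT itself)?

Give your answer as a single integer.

Step 1: PC=0 exec 'MUL D, 1'. After: A=0 B=0 C=0 D=0 ZF=1 PC=1
Step 2: PC=1 exec 'MUL A, 1'. After: A=0 B=0 C=0 D=0 ZF=1 PC=2
Step 3: PC=2 exec 'ADD C, 1'. After: A=0 B=0 C=1 D=0 ZF=0 PC=3
Step 4: PC=3 exec 'MOV D, 0'. After: A=0 B=0 C=1 D=0 ZF=0 PC=4
Step 5: PC=4 exec 'SUB A, 6'. After: A=-6 B=0 C=1 D=0 ZF=0 PC=5
Step 6: PC=5 exec 'MUL D, 5'. After: A=-6 B=0 C=1 D=0 ZF=1 PC=6
Step 7: PC=6 exec 'MOV D, 7'. After: A=-6 B=0 C=1 D=7 ZF=1 PC=7
Step 8: PC=7 exec 'MOV D, -2'. After: A=-6 B=0 C=1 D=-2 ZF=1 PC=8
Step 9: PC=8 exec 'MOV A, B'. After: A=0 B=0 C=1 D=-2 ZF=1 PC=9
Step 10: PC=9 exec 'MOV D, -3'. After: A=0 B=0 C=1 D=-3 ZF=1 PC=10
Step 11: PC=10 exec 'MOV D, C'. After: A=0 B=0 C=1 D=1 ZF=1 PC=11
Step 12: PC=11 exec 'HALT'. After: A=0 B=0 C=1 D=1 ZF=1 PC=11 HALTED
Total instructions executed: 12

Answer: 12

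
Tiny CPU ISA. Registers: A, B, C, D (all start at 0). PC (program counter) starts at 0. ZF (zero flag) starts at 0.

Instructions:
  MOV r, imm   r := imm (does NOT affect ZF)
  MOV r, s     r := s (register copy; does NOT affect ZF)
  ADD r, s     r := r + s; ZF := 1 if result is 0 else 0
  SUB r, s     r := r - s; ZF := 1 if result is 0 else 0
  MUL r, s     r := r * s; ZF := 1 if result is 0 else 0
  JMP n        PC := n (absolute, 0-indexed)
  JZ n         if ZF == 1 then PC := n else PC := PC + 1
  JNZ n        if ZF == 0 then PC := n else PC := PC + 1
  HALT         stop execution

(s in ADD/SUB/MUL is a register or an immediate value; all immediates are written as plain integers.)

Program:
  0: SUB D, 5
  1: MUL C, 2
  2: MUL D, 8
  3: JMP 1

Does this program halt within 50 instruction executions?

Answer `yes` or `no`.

Step 1: PC=0 exec 'SUB D, 5'. After: A=0 B=0 C=0 D=-5 ZF=0 PC=1
Step 2: PC=1 exec 'MUL C, 2'. After: A=0 B=0 C=0 D=-5 ZF=1 PC=2
Step 3: PC=2 exec 'MUL D, 8'. After: A=0 B=0 C=0 D=-40 ZF=0 PC=3
Step 4: PC=3 exec 'JMP 1'. After: A=0 B=0 C=0 D=-40 ZF=0 PC=1
Step 5: PC=1 exec 'MUL C, 2'. After: A=0 B=0 C=0 D=-40 ZF=1 PC=2
Step 6: PC=2 exec 'MUL D, 8'. After: A=0 B=0 C=0 D=-320 ZF=0 PC=3
Step 7: PC=3 exec 'JMP 1'. After: A=0 B=0 C=0 D=-320 ZF=0 PC=1
Step 8: PC=1 exec 'MUL C, 2'. After: A=0 B=0 C=0 D=-320 ZF=1 PC=2
Step 9: PC=2 exec 'MUL D, 8'. After: A=0 B=0 C=0 D=-2560 ZF=0 PC=3
Step 10: PC=3 exec 'JMP 1'. After: A=0 B=0 C=0 D=-2560 ZF=0 PC=1
Step 11: PC=1 exec 'MUL C, 2'. After: A=0 B=0 C=0 D=-2560 ZF=1 PC=2
Step 12: PC=2 exec 'MUL D, 8'. After: A=0 B=0 C=0 D=-20480 ZF=0 PC=3
Step 13: PC=3 exec 'JMP 1'. After: A=0 B=0 C=0 D=-20480 ZF=0 PC=1
Step 14: PC=1 exec 'MUL C, 2'. After: A=0 B=0 C=0 D=-20480 ZF=1 PC=2
Step 15: PC=2 exec 'MUL D, 8'. After: A=0 B=0 C=0 D=-163840 ZF=0 PC=3
After 50 steps: not halted. PC revisits the same instructions with no path to HALT; will never halt.

Answer: no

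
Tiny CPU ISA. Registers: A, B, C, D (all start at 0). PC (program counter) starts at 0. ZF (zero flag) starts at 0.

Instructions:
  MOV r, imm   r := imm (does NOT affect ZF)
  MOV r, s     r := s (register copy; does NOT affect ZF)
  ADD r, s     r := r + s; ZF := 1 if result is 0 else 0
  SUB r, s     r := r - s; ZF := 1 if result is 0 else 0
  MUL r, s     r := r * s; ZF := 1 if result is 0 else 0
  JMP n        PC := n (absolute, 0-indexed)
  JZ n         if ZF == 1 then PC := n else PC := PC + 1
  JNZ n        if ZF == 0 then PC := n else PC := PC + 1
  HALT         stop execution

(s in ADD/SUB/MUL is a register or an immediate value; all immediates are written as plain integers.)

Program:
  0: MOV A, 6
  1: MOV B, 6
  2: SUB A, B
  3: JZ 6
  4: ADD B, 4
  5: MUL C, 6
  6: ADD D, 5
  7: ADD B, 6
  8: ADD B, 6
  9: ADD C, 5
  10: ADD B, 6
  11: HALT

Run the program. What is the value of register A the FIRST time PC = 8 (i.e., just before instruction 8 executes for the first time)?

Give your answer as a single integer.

Step 1: PC=0 exec 'MOV A, 6'. After: A=6 B=0 C=0 D=0 ZF=0 PC=1
Step 2: PC=1 exec 'MOV B, 6'. After: A=6 B=6 C=0 D=0 ZF=0 PC=2
Step 3: PC=2 exec 'SUB A, B'. After: A=0 B=6 C=0 D=0 ZF=1 PC=3
Step 4: PC=3 exec 'JZ 6'. After: A=0 B=6 C=0 D=0 ZF=1 PC=6
Step 5: PC=6 exec 'ADD D, 5'. After: A=0 B=6 C=0 D=5 ZF=0 PC=7
Step 6: PC=7 exec 'ADD B, 6'. After: A=0 B=12 C=0 D=5 ZF=0 PC=8
First time PC=8: A=0

0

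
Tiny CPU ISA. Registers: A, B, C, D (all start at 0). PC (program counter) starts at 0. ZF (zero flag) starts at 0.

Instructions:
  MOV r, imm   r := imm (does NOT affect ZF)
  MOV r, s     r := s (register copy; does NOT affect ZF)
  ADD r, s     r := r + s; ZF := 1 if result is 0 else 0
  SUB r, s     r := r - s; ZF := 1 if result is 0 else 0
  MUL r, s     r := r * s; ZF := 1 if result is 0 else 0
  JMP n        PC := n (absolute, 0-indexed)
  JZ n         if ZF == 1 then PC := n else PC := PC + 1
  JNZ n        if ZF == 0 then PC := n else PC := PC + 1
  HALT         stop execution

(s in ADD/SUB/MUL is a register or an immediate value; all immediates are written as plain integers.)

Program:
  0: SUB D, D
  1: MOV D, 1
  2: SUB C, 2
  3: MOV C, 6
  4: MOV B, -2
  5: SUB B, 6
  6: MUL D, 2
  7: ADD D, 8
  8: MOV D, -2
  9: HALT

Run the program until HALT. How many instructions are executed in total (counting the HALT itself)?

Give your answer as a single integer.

Answer: 10

Derivation:
Step 1: PC=0 exec 'SUB D, D'. After: A=0 B=0 C=0 D=0 ZF=1 PC=1
Step 2: PC=1 exec 'MOV D, 1'. After: A=0 B=0 C=0 D=1 ZF=1 PC=2
Step 3: PC=2 exec 'SUB C, 2'. After: A=0 B=0 C=-2 D=1 ZF=0 PC=3
Step 4: PC=3 exec 'MOV C, 6'. After: A=0 B=0 C=6 D=1 ZF=0 PC=4
Step 5: PC=4 exec 'MOV B, -2'. After: A=0 B=-2 C=6 D=1 ZF=0 PC=5
Step 6: PC=5 exec 'SUB B, 6'. After: A=0 B=-8 C=6 D=1 ZF=0 PC=6
Step 7: PC=6 exec 'MUL D, 2'. After: A=0 B=-8 C=6 D=2 ZF=0 PC=7
Step 8: PC=7 exec 'ADD D, 8'. After: A=0 B=-8 C=6 D=10 ZF=0 PC=8
Step 9: PC=8 exec 'MOV D, -2'. After: A=0 B=-8 C=6 D=-2 ZF=0 PC=9
Step 10: PC=9 exec 'HALT'. After: A=0 B=-8 C=6 D=-2 ZF=0 PC=9 HALTED
Total instructions executed: 10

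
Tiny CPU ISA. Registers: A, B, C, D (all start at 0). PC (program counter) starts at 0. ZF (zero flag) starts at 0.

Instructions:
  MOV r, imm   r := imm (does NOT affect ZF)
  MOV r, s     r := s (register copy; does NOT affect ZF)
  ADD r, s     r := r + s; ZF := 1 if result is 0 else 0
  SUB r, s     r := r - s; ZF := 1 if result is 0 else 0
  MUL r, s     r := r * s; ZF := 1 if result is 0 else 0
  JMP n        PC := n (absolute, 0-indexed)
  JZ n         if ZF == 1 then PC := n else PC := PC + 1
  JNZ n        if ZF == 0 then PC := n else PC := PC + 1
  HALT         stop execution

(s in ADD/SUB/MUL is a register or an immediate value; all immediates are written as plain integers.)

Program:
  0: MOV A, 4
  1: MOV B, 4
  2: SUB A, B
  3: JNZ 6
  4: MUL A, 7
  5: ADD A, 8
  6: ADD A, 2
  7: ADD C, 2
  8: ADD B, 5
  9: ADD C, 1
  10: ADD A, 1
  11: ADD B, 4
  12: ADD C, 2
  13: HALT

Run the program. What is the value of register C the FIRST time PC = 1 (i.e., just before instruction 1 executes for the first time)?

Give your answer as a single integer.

Step 1: PC=0 exec 'MOV A, 4'. After: A=4 B=0 C=0 D=0 ZF=0 PC=1
First time PC=1: C=0

0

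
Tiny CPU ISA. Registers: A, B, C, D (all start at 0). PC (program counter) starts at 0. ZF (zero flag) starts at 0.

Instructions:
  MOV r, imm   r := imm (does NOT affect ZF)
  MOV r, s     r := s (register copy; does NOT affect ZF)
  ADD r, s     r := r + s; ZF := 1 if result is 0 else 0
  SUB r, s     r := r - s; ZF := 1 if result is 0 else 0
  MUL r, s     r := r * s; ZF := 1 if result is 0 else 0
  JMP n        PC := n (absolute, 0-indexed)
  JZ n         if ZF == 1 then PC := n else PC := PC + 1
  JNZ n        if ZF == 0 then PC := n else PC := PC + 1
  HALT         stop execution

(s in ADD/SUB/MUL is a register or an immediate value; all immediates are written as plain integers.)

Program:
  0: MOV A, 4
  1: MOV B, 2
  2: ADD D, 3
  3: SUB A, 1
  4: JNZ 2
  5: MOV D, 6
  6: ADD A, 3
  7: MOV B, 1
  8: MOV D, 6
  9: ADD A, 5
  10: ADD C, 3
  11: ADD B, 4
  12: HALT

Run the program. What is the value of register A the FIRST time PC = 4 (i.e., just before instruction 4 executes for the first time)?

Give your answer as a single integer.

Step 1: PC=0 exec 'MOV A, 4'. After: A=4 B=0 C=0 D=0 ZF=0 PC=1
Step 2: PC=1 exec 'MOV B, 2'. After: A=4 B=2 C=0 D=0 ZF=0 PC=2
Step 3: PC=2 exec 'ADD D, 3'. After: A=4 B=2 C=0 D=3 ZF=0 PC=3
Step 4: PC=3 exec 'SUB A, 1'. After: A=3 B=2 C=0 D=3 ZF=0 PC=4
First time PC=4: A=3

3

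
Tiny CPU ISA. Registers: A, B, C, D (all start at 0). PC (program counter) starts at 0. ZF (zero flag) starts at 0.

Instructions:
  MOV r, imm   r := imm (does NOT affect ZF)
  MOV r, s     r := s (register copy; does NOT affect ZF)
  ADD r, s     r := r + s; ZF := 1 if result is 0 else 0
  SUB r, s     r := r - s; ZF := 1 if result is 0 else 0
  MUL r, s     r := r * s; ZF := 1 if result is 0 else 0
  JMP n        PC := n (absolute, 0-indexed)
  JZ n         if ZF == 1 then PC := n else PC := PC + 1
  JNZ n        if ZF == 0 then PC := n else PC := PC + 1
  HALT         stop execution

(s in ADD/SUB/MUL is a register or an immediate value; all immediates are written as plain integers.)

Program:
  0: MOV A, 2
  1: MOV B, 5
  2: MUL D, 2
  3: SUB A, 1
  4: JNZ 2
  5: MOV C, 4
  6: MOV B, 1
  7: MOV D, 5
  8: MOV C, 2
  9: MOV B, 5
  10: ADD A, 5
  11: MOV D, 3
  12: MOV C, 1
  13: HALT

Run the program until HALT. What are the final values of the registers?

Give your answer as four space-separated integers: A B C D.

Step 1: PC=0 exec 'MOV A, 2'. After: A=2 B=0 C=0 D=0 ZF=0 PC=1
Step 2: PC=1 exec 'MOV B, 5'. After: A=2 B=5 C=0 D=0 ZF=0 PC=2
Step 3: PC=2 exec 'MUL D, 2'. After: A=2 B=5 C=0 D=0 ZF=1 PC=3
Step 4: PC=3 exec 'SUB A, 1'. After: A=1 B=5 C=0 D=0 ZF=0 PC=4
Step 5: PC=4 exec 'JNZ 2'. After: A=1 B=5 C=0 D=0 ZF=0 PC=2
Step 6: PC=2 exec 'MUL D, 2'. After: A=1 B=5 C=0 D=0 ZF=1 PC=3
Step 7: PC=3 exec 'SUB A, 1'. After: A=0 B=5 C=0 D=0 ZF=1 PC=4
Step 8: PC=4 exec 'JNZ 2'. After: A=0 B=5 C=0 D=0 ZF=1 PC=5
Step 9: PC=5 exec 'MOV C, 4'. After: A=0 B=5 C=4 D=0 ZF=1 PC=6
Step 10: PC=6 exec 'MOV B, 1'. After: A=0 B=1 C=4 D=0 ZF=1 PC=7
Step 11: PC=7 exec 'MOV D, 5'. After: A=0 B=1 C=4 D=5 ZF=1 PC=8
Step 12: PC=8 exec 'MOV C, 2'. After: A=0 B=1 C=2 D=5 ZF=1 PC=9
Step 13: PC=9 exec 'MOV B, 5'. After: A=0 B=5 C=2 D=5 ZF=1 PC=10
Step 14: PC=10 exec 'ADD A, 5'. After: A=5 B=5 C=2 D=5 ZF=0 PC=11
Step 15: PC=11 exec 'MOV D, 3'. After: A=5 B=5 C=2 D=3 ZF=0 PC=12
Step 16: PC=12 exec 'MOV C, 1'. After: A=5 B=5 C=1 D=3 ZF=0 PC=13
Step 17: PC=13 exec 'HALT'. After: A=5 B=5 C=1 D=3 ZF=0 PC=13 HALTED

Answer: 5 5 1 3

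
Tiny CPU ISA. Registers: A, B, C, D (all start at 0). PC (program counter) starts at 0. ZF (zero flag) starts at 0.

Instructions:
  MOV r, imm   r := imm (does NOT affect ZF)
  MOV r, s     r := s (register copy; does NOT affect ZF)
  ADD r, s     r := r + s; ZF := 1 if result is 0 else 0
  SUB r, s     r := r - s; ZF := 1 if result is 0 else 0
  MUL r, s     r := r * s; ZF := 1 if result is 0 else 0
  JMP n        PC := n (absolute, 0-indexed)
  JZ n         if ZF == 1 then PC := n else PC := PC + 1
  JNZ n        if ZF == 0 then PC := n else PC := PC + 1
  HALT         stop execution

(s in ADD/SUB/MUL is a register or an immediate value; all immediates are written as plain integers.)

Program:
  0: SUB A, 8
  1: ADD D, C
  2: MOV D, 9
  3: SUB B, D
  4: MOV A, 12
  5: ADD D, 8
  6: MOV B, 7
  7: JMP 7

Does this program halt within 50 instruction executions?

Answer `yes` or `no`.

Step 1: PC=0 exec 'SUB A, 8'. After: A=-8 B=0 C=0 D=0 ZF=0 PC=1
Step 2: PC=1 exec 'ADD D, C'. After: A=-8 B=0 C=0 D=0 ZF=1 PC=2
Step 3: PC=2 exec 'MOV D, 9'. After: A=-8 B=0 C=0 D=9 ZF=1 PC=3
Step 4: PC=3 exec 'SUB B, D'. After: A=-8 B=-9 C=0 D=9 ZF=0 PC=4
Step 5: PC=4 exec 'MOV A, 12'. After: A=12 B=-9 C=0 D=9 ZF=0 PC=5
Step 6: PC=5 exec 'ADD D, 8'. After: A=12 B=-9 C=0 D=17 ZF=0 PC=6
Step 7: PC=6 exec 'MOV B, 7'. After: A=12 B=7 C=0 D=17 ZF=0 PC=7
Step 8: PC=7 exec 'JMP 7'. After: A=12 B=7 C=0 D=17 ZF=0 PC=7
State after step 8 equals state after step 7: the program is in a cycle of length 1 and will never halt.

Answer: no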